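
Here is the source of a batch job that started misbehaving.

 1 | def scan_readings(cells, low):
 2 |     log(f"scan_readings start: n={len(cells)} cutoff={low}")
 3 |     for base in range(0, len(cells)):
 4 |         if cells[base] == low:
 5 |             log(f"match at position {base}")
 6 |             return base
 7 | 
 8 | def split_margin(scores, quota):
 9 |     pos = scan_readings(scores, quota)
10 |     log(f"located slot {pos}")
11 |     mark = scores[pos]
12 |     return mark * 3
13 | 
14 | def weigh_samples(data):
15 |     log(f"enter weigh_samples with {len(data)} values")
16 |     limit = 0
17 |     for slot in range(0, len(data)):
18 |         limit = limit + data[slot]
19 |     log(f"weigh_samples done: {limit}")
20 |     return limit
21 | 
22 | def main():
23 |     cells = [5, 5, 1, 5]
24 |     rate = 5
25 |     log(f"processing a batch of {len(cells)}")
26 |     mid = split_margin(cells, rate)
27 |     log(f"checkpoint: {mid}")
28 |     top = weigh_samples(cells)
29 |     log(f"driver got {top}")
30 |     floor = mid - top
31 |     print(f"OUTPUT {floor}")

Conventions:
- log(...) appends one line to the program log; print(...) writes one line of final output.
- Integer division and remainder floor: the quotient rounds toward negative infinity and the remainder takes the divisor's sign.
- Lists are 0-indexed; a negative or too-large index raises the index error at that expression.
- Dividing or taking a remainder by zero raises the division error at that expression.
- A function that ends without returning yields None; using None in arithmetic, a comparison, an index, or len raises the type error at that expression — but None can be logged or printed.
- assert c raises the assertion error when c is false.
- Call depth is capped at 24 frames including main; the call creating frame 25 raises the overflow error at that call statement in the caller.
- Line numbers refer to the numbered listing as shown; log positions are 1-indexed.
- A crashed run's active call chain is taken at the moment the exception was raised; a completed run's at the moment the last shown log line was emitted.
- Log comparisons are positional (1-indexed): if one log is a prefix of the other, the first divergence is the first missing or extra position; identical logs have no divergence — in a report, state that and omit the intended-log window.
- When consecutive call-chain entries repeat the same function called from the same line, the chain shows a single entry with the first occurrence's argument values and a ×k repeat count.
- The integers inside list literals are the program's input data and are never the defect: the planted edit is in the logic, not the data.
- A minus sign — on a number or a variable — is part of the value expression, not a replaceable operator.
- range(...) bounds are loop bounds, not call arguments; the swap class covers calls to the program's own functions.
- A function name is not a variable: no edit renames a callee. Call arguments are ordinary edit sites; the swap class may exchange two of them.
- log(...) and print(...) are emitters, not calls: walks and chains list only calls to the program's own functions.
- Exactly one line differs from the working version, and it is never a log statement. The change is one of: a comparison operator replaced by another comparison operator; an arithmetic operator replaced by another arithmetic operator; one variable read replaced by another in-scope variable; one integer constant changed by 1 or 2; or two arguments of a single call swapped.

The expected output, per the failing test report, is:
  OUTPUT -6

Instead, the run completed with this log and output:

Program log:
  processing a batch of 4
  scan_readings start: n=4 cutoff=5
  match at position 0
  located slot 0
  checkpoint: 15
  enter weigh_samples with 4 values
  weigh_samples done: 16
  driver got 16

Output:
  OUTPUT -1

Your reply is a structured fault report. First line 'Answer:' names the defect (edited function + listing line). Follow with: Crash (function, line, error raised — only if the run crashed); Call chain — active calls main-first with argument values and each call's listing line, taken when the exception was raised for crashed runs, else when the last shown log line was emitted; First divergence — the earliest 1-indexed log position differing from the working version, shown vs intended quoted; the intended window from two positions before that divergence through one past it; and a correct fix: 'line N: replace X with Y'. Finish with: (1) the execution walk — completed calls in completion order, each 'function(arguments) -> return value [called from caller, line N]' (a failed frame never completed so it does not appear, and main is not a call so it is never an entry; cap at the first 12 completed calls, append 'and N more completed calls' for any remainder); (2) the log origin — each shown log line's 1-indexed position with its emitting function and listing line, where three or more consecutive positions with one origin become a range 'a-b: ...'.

Answer: the defect is in split_margin at line 12.
Core observation: Log line 5 is where behavior first shows: 'checkpoint: 15' appears instead of 'checkpoint: 10'.
Call chain: main.
First divergence: position 5 — shown 'checkpoint: 15', intended 'checkpoint: 10'.
Intended log window:
  3: match at position 0
  4: located slot 0
  5: checkpoint: 10
  6: enter weigh_samples with 4 values
Execution walk:
  scan_readings([5, 5, 1, 5], 5) -> 0  [called from split_margin, line 9]
  split_margin([5, 5, 1, 5], 5) -> 15  [called from main, line 26]
  weigh_samples([5, 5, 1, 5]) -> 16  [called from main, line 28]
Origin of each log line:
  1: emitted by main (line 25)
  2: emitted by scan_readings (line 2)
  3: emitted by scan_readings (line 5)
  4: emitted by split_margin (line 10)
  5: emitted by main (line 27)
  6: emitted by weigh_samples (line 15)
  7: emitted by weigh_samples (line 19)
  8: emitted by main (line 29)
A correct fix: line 12: replace `3` with `2`.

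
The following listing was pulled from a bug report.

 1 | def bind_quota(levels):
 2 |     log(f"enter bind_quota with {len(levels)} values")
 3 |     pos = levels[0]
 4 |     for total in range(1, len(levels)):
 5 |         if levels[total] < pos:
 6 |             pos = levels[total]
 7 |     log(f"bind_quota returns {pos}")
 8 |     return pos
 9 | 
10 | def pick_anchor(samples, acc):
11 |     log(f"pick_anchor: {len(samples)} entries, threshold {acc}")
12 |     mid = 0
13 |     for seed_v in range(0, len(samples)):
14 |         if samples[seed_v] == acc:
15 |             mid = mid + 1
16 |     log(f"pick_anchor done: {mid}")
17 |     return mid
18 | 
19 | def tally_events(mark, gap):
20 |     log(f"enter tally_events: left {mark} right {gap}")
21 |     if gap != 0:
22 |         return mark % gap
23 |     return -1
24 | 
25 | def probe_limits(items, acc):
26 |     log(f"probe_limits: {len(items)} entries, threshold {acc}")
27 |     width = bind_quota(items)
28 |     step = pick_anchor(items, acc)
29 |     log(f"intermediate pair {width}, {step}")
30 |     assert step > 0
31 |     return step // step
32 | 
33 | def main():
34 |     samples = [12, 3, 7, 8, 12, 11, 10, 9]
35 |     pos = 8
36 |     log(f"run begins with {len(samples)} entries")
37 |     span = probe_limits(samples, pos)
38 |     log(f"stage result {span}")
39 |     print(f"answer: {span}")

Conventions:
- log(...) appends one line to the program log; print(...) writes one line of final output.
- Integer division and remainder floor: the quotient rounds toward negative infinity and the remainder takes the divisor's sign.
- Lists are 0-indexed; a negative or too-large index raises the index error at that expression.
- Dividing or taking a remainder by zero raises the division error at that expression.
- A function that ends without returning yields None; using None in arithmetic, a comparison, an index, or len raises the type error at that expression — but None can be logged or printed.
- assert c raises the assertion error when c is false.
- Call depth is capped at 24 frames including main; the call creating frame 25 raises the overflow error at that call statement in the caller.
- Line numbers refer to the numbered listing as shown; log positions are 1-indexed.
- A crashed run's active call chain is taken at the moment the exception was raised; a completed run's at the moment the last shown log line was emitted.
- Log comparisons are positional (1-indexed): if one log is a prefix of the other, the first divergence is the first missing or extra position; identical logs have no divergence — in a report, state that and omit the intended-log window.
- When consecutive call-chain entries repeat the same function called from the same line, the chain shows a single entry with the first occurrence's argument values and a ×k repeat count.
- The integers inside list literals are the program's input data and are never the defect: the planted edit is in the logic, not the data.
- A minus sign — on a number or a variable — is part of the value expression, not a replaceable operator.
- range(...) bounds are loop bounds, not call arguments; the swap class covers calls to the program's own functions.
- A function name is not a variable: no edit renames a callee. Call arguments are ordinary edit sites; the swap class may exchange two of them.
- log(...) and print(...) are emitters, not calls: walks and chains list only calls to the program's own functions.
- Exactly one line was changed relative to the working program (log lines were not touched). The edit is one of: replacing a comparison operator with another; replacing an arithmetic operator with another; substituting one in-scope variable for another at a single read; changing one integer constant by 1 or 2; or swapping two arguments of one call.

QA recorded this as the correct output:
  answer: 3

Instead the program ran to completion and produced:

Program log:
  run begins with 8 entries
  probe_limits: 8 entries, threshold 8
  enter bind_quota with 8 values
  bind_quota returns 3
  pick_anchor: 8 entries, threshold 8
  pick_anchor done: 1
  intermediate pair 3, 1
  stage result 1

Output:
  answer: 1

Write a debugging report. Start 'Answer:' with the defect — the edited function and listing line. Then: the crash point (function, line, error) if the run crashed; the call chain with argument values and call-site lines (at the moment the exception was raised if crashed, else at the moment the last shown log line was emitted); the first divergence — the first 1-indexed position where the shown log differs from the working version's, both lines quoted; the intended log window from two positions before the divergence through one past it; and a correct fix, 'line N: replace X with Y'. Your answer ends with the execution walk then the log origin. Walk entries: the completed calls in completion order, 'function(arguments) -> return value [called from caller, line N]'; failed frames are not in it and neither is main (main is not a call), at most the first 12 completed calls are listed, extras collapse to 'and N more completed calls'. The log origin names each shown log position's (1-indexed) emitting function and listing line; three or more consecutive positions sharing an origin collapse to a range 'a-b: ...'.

Answer: the defect is in probe_limits at line 31.
Key observation: The earliest visible damage is log position 8 — 'stage result 1' rather than the intended 'stage result 3'.
Call chain: main.
First divergence: position 8; shown 'stage result 1' vs intended 'stage result 3'.
Intended log window:
  6: pick_anchor done: 1
  7: intermediate pair 3, 1
  8: stage result 3
Execution walk:
  bind_quota([12, 3, 7, 8, 12, 11, 10, 9]) -> 3  [called from probe_limits, line 27]
  pick_anchor([12, 3, 7, 8, 12, 11, 10, 9], 8) -> 1  [called from probe_limits, line 28]
  probe_limits([12, 3, 7, 8, 12, 11, 10, 9], 8) -> 1  [called from main, line 37]
Log origins:
  1: from main, line 36
  2: from probe_limits, line 26
  3: from bind_quota, line 2
  4: from bind_quota, line 7
  5: from pick_anchor, line 11
  6: from pick_anchor, line 16
  7: from probe_limits, line 29
  8: from main, line 38
A correct fix: line 31: replace `step // step` with `width // step`.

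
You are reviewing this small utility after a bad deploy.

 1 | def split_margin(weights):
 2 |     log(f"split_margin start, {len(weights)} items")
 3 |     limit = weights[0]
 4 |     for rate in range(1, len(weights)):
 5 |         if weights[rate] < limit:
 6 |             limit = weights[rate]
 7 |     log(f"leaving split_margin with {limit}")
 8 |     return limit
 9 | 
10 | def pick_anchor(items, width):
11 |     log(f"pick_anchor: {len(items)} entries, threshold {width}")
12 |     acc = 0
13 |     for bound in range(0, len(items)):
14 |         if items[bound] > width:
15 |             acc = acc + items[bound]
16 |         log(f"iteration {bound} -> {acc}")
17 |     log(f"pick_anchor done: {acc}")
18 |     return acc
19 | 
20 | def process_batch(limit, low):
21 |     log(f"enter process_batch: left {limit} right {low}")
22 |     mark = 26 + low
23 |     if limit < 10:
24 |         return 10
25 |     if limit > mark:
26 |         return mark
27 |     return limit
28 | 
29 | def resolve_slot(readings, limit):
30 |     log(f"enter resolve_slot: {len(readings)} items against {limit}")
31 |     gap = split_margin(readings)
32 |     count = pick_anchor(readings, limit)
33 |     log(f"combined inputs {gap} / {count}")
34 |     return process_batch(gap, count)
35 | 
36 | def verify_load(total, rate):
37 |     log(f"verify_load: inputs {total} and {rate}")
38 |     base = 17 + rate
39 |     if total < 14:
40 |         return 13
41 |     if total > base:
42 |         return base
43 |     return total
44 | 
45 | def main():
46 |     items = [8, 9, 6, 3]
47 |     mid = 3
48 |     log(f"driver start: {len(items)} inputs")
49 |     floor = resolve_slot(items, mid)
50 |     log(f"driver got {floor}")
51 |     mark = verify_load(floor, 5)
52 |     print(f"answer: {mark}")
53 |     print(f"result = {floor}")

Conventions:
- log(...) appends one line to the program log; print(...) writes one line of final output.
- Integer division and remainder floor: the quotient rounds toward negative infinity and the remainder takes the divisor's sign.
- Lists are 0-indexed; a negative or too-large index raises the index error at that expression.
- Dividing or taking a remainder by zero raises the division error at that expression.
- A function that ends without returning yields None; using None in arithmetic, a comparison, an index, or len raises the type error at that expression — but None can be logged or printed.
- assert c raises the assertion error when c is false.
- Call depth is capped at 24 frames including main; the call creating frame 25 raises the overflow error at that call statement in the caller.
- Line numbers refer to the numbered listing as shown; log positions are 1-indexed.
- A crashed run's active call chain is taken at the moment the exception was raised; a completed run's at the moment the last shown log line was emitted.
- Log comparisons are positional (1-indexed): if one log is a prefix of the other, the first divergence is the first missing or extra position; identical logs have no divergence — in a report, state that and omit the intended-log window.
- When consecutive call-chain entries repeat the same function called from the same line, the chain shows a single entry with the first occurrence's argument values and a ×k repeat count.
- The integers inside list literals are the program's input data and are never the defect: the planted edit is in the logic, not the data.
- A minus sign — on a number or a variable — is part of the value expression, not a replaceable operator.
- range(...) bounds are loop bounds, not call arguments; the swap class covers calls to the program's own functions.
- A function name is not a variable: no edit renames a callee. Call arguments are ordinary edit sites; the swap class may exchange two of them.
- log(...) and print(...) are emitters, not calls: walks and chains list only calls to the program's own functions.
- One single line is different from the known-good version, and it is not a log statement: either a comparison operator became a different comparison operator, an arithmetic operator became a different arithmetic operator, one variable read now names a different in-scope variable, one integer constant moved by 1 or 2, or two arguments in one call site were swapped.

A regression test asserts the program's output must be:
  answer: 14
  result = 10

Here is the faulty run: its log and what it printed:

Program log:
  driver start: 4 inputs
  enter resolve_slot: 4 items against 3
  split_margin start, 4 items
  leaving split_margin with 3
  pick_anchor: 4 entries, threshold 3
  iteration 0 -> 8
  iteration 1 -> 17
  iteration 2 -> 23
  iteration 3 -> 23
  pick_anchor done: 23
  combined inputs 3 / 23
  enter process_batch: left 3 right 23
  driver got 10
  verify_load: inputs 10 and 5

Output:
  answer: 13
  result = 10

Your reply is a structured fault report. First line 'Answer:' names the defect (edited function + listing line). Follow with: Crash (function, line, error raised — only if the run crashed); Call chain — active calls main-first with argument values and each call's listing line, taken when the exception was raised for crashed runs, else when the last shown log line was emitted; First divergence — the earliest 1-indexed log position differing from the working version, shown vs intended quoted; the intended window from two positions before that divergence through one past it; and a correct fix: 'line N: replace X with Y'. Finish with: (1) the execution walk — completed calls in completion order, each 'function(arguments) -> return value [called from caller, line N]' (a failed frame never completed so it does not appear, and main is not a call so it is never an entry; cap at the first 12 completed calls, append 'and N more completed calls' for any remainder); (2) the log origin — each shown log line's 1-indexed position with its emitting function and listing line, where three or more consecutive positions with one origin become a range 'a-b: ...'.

Answer: the defect is in verify_load at line 40.
The tell: The logs agree in full; only the final output differs.
Call chain: main -> verify_load(10, 5) (called at line 51).
First divergence: none (the log streams are identical).
Execution walk:
  split_margin([8, 9, 6, 3]) -> 3  [called from resolve_slot, line 31]
  pick_anchor([8, 9, 6, 3], 3) -> 23  [called from resolve_slot, line 32]
  process_batch(3, 23) -> 10  [called from resolve_slot, line 34]
  resolve_slot([8, 9, 6, 3], 3) -> 10  [called from main, line 49]
  verify_load(10, 5) -> 13  [called from main, line 51]
Origin of each log line:
  1: from main, line 48
  2: from resolve_slot, line 30
  3: from split_margin, line 2
  4: from split_margin, line 7
  5: from pick_anchor, line 11
  6-9: from pick_anchor, line 16
  10: from pick_anchor, line 17
  11: from resolve_slot, line 33
  12: from process_batch, line 21
  13: from main, line 50
  14: from verify_load, line 37
A correct fix: line 40: replace `13` with `14`.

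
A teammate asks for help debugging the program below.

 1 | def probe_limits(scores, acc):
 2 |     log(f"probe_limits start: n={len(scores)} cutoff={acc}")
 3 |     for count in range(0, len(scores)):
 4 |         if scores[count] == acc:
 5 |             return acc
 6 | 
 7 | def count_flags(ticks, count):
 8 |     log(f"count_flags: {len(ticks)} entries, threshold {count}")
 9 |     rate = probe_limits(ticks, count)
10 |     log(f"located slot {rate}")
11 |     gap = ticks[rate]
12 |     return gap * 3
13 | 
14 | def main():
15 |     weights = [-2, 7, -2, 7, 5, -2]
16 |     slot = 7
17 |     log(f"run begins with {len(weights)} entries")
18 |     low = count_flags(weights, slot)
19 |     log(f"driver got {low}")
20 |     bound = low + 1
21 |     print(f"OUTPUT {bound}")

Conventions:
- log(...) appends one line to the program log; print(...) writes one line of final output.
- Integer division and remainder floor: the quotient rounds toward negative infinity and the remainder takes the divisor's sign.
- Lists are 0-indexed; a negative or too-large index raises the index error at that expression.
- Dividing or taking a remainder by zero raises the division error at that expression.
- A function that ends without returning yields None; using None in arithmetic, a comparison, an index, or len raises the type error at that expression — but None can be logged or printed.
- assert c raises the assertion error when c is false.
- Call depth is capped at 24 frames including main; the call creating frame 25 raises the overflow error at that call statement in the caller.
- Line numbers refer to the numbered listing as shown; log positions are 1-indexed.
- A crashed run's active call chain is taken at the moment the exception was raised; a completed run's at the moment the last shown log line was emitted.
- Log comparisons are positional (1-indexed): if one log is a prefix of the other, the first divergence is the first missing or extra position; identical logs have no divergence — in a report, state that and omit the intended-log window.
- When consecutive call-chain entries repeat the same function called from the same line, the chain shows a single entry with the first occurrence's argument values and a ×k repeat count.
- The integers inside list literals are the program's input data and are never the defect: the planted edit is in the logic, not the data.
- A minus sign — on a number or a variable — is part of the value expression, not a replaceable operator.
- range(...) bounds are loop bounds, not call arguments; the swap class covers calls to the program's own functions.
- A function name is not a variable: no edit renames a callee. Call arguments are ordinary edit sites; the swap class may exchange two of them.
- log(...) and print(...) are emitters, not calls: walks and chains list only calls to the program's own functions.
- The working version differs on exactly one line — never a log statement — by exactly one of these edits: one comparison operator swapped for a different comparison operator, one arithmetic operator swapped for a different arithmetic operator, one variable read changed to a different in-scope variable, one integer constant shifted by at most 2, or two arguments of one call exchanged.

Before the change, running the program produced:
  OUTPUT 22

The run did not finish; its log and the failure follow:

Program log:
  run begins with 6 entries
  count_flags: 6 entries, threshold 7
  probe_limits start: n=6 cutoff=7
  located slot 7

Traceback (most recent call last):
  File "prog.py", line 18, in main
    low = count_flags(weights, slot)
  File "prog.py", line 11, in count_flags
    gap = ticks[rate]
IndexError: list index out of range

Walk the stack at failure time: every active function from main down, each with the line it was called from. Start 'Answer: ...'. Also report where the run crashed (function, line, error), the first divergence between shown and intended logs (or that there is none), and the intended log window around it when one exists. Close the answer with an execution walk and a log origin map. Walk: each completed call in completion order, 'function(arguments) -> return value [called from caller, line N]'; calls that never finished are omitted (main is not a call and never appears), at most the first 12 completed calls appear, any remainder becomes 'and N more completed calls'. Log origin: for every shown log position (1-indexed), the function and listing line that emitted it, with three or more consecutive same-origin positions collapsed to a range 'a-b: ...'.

Answer: main -> count_flags (called at line 18).
Key observation: The log first diverges at position 4: the faulty run prints 'located slot 7' where the working version prints 'located slot 1'.
Crash: count_flags, line 11, IndexError.
First divergence: position 4 — the shown line 'located slot 7' should read 'located slot 1'.
Intended log window:
  2: count_flags: 6 entries, threshold 7
  3: probe_limits start: n=6 cutoff=7
  4: located slot 1
  5: driver got 21
Execution walk:
  probe_limits([-2, 7, -2, 7, 5, -2], 7) -> 7  [called from count_flags, line 9]
Log origins:
  1: emitted by main (line 17)
  2: emitted by count_flags (line 8)
  3: emitted by probe_limits (line 2)
  4: emitted by count_flags (line 10)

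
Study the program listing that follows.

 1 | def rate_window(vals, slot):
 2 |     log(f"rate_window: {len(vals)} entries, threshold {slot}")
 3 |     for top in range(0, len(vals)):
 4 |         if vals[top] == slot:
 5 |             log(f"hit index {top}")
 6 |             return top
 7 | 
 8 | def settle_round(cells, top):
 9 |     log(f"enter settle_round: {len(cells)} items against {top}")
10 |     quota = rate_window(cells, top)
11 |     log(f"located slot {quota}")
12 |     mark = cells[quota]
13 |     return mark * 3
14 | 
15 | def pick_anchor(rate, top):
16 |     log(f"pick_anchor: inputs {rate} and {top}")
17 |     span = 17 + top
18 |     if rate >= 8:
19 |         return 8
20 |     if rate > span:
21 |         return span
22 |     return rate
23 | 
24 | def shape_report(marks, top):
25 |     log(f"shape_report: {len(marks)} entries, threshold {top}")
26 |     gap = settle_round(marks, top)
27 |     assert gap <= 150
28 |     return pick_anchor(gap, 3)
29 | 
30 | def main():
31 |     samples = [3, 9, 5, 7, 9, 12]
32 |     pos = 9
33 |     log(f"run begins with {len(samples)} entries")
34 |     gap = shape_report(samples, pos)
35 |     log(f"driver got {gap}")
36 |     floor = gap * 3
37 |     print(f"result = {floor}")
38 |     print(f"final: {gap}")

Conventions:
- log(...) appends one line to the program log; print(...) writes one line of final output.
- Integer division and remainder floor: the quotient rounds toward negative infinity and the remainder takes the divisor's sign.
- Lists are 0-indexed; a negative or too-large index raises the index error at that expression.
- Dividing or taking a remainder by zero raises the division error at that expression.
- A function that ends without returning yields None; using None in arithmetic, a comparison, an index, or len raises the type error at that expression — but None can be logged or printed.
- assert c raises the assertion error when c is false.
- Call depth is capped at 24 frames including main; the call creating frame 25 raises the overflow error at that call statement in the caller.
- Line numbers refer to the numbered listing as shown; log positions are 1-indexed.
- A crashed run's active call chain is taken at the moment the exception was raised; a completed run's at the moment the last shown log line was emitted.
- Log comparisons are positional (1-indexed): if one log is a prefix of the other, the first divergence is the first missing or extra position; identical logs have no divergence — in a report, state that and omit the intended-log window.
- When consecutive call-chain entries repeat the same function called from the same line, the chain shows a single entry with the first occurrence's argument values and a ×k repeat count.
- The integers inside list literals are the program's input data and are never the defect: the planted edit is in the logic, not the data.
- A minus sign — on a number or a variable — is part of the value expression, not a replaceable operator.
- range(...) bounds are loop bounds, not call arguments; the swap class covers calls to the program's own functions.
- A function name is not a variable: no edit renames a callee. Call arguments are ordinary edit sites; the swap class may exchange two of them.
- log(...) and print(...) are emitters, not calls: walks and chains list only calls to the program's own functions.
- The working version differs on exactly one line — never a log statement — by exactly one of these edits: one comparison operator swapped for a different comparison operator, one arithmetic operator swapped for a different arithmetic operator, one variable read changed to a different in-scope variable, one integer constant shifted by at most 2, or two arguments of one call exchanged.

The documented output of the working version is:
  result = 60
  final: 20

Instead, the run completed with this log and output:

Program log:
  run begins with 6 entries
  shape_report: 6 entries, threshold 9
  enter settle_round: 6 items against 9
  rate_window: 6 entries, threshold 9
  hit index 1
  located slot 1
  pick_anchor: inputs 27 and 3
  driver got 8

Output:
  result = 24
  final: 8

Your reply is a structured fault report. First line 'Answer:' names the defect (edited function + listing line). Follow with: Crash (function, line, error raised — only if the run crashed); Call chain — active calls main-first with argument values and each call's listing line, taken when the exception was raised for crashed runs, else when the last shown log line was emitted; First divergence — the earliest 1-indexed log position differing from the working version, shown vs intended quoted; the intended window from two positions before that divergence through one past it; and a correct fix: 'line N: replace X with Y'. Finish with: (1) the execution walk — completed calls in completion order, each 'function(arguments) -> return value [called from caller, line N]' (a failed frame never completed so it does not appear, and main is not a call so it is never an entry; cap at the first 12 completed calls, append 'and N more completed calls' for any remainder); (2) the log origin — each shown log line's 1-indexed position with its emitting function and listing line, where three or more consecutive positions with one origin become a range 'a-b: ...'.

Answer: the defect is in pick_anchor at line 18.
Key observation: At log position 8 the runs split — shown 'driver got 8', but the working version logs 'driver got 20'.
Call chain: main.
First divergence: position 8; shown 'driver got 8' vs intended 'driver got 20'.
Intended log window:
  6: located slot 1
  7: pick_anchor: inputs 27 and 3
  8: driver got 20
Execution walk:
  rate_window([3, 9, 5, 7, 9, 12], 9) -> 1  [called from settle_round, line 10]
  settle_round([3, 9, 5, 7, 9, 12], 9) -> 27  [called from shape_report, line 26]
  pick_anchor(27, 3) -> 8  [called from shape_report, line 28]
  shape_report([3, 9, 5, 7, 9, 12], 9) -> 8  [called from main, line 34]
Log origin:
  1: logged in main at line 33
  2: logged in shape_report at line 25
  3: logged in settle_round at line 9
  4: logged in rate_window at line 2
  5: logged in rate_window at line 5
  6: logged in settle_round at line 11
  7: logged in pick_anchor at line 16
  8: logged in main at line 35
A correct fix: line 18: replace `>=` with `<`.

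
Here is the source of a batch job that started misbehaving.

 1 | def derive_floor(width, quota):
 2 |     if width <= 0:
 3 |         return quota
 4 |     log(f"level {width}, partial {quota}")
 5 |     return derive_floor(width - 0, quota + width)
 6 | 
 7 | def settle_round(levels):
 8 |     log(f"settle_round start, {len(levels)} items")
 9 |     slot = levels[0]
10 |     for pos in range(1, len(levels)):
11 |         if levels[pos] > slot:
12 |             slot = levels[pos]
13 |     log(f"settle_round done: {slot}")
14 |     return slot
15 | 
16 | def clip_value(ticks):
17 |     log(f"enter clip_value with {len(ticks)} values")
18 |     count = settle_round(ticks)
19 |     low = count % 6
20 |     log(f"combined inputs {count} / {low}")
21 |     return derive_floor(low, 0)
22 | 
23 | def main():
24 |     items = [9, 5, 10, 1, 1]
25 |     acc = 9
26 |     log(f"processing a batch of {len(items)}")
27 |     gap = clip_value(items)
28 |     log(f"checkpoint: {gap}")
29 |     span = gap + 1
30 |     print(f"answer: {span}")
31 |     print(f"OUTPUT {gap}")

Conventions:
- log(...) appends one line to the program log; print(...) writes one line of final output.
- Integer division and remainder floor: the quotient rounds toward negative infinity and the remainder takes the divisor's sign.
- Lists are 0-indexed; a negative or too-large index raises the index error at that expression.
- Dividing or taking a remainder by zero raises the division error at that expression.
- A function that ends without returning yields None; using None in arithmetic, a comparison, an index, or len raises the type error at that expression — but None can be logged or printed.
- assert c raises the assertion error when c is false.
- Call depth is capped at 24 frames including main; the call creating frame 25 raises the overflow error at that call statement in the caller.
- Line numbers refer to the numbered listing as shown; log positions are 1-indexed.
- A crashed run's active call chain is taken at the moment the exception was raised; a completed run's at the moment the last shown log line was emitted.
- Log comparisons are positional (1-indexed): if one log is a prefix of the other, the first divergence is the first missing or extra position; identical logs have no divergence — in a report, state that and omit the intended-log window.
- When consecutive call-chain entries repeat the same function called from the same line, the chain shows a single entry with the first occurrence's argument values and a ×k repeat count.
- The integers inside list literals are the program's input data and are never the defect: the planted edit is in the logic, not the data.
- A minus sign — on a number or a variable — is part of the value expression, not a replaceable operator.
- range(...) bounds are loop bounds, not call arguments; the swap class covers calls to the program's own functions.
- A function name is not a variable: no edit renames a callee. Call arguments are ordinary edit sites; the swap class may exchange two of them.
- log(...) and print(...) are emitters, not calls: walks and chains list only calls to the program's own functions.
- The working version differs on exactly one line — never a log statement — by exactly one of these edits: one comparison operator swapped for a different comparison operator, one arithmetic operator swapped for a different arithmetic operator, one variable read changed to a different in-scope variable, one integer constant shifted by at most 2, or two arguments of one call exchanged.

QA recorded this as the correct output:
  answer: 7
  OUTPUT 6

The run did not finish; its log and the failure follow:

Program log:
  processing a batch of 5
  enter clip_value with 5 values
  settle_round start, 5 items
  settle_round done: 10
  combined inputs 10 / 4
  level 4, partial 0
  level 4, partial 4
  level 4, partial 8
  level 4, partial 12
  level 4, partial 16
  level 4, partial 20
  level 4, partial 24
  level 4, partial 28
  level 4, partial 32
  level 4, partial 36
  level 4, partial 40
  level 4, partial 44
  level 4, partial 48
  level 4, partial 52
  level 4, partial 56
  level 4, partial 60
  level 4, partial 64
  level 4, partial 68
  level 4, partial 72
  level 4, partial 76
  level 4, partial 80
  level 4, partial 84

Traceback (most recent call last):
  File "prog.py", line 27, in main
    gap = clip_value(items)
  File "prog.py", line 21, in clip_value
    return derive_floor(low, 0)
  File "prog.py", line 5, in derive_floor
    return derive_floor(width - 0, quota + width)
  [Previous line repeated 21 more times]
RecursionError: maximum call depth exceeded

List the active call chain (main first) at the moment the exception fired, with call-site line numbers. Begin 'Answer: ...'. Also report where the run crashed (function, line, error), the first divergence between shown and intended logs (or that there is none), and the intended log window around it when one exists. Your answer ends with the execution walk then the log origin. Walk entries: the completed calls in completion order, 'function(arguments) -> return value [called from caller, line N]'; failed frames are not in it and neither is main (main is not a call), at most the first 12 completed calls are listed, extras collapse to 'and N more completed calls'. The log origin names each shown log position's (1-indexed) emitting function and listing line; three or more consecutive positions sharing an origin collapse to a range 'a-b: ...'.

Answer: main -> clip_value (called at line 27) -> derive_floor (called at line 21) -> derive_floor (called at line 5) ×21.
Core observation: Position 7 is the first bad log line: 'level 4, partial 4' should read 'level 2, partial 4'.
Crash: derive_floor, line 5, RecursionError.
First divergence: at position 7 the run shows 'level 4, partial 4' where the working version logs 'level 2, partial 4'.
Intended log window:
  5: combined inputs 10 / 4
  6: level 4, partial 0
  7: level 2, partial 4
  8: checkpoint: 6
Execution walk:
  settle_round([9, 5, 10, 1, 1]) -> 10  [called from clip_value, line 18]
Origin of each log line:
  1: logged in main at line 26
  2: logged in clip_value at line 17
  3: logged in settle_round at line 8
  4: logged in settle_round at line 13
  5: logged in clip_value at line 20
  6-27: logged in derive_floor at line 4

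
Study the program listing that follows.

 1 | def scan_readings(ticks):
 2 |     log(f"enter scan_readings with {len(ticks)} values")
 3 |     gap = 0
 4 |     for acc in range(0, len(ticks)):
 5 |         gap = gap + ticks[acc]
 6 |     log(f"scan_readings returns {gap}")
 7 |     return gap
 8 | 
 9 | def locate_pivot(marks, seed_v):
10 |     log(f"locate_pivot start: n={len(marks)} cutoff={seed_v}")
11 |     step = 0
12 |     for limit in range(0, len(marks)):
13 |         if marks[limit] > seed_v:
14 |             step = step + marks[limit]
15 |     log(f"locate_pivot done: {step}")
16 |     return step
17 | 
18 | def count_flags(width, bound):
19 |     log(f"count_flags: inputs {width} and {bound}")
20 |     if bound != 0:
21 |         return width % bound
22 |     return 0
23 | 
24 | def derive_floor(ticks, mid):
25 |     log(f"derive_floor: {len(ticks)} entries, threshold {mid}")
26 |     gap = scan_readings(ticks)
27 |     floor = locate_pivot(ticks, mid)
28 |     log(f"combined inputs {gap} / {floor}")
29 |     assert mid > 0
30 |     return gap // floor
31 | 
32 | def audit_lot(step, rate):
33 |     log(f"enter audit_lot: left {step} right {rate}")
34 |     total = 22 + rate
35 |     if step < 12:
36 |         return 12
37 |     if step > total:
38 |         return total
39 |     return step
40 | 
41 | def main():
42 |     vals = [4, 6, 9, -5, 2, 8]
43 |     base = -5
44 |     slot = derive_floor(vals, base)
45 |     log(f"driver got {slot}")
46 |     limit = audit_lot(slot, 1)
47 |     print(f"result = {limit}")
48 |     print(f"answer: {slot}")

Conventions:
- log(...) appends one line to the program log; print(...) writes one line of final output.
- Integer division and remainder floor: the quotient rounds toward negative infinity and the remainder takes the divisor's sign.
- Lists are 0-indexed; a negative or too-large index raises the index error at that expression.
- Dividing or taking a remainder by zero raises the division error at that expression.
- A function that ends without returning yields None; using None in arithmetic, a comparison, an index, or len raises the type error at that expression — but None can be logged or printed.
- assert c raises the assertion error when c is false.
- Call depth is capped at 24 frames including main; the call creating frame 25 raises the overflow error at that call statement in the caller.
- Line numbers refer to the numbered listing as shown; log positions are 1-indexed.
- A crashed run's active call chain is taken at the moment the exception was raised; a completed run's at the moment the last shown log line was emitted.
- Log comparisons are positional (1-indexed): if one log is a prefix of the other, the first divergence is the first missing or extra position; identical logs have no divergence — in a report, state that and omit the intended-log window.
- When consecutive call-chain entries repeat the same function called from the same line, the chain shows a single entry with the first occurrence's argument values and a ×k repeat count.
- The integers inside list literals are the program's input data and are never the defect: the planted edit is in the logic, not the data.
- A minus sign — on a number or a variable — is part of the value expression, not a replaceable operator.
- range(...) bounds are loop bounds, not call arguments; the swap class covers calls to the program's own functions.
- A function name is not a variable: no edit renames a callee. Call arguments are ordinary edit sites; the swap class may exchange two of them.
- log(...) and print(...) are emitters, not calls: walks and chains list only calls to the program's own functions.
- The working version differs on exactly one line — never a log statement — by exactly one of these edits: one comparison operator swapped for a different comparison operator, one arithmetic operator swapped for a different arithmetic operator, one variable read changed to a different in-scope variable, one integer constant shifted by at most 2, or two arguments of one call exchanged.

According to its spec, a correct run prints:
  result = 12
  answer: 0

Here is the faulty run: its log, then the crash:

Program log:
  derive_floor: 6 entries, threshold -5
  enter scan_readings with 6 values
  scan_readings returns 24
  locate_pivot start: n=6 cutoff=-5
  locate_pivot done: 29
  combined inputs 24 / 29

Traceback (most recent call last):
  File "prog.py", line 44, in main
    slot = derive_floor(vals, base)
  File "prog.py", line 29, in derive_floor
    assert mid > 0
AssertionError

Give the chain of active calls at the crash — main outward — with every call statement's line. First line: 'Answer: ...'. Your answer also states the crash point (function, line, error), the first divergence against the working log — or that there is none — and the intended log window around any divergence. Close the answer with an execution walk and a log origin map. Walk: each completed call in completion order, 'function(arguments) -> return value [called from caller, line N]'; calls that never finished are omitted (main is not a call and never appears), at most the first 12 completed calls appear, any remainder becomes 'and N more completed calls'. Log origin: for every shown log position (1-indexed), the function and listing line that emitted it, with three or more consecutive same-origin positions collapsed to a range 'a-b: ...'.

Answer: main -> derive_floor (called at line 44).
Key observation: A complete run would log 'driver got 0' next, but this one stopped at 6 lines.
Crash: derive_floor, line 29, AssertionError.
First divergence: position 7 — the faulty run's log ends after 6 lines; the working version continues with 'driver got 0'.
Intended log window:
  5: locate_pivot done: 29
  6: combined inputs 24 / 29
  7: driver got 0
  8: enter audit_lot: left 0 right 1
Execution walk:
  scan_readings([4, 6, 9, -5, 2, 8]) -> 24  [called from derive_floor, line 26]
  locate_pivot([4, 6, 9, -5, 2, 8], -5) -> 29  [called from derive_floor, line 27]
Origin of each log line:
  1: emitted by derive_floor (line 25)
  2: emitted by scan_readings (line 2)
  3: emitted by scan_readings (line 6)
  4: emitted by locate_pivot (line 10)
  5: emitted by locate_pivot (line 15)
  6: emitted by derive_floor (line 28)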